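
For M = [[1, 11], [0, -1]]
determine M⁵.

M² = I (check: tr M = 0 and det M = -1), so M⁵ = M since 5 is odd.

[[1, 11], [0, -1]]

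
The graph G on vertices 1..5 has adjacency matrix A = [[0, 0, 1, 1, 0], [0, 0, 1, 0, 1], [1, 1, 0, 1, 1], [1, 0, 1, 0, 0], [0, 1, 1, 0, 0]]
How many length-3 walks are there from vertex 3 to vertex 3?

The number of length-3 walks from vertex 3 to vertex 3 is entry (3,3) of A³, where A is the adjacency matrix.
A² = [[2, 1, 1, 1, 1], [1, 2, 1, 1, 1], [1, 1, 4, 1, 1], [1, 1, 1, 2, 1], [1, 1, 1, 1, 2]]
A³ = [[2, 2, 5, 3, 2], [2, 2, 5, 2, 3], [5, 5, 4, 5, 5], [3, 2, 5, 2, 2], [2, 3, 5, 2, 2]]

4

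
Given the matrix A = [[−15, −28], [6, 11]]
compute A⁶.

[[5097, 10192], [−2184, −4367]]

tr A = −4 and det A = 3, so the characteristic polynomial is λ² − (−4)λ + (3) with roots −3 and −1.
Eigenvectors give P = [[7, −2], [−3, 1]] with P⁻¹ = [[1, 2], [3, 7]], and A = P·diag(−3, −1)·P⁻¹.
Then A⁶ = P·diag(729, 1)·P⁻¹ = [[5103, −2], [−2187, 1]] · [[1, 2], [3, 7]] = [[5097, 10192], [−2184, −4367]].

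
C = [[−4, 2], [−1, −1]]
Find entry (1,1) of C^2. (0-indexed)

−1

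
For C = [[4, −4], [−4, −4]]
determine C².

[[32, 0], [0, 32]]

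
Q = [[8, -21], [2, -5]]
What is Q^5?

tr Q = 3 and det Q = 2, so the characteristic polynomial is λ² − (3)λ + (2) with roots 1 and 2.
Eigenvectors give P = [[3, 7], [1, 2]] with P⁻¹ = [[-2, 7], [1, -3]], and Q = P·diag(1, 2)·P⁻¹.
Then Q^5 = P·diag(1, 32)·P⁻¹ = [[3, 224], [1, 64]] · [[-2, 7], [1, -3]] = [[218, -651], [62, -185]].

[[218, -651], [62, -185]]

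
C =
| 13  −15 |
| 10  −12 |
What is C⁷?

tr C = 1 and det C = −6, so the characteristic polynomial is λ² − (1)λ + (−6) with roots 3 and −2.
Eigenvectors give P = [[−3, −1], [−2, −1]] with P⁻¹ = [[−1, 1], [2, −3]], and C = P·diag(3, −2)·P⁻¹.
Then C⁷ = P·diag(2187, −128)·P⁻¹ = [[−6561, 128], [−4374, 128]] · [[−1, 1], [2, −3]] = [[6817, −6945], [4630, −4758]].

[[6817, −6945], [4630, −4758]]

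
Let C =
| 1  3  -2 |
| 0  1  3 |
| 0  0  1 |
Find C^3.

[[1, 9, 21], [0, 1, 9], [0, 0, 1]]

C = I + N where N = [[0, 3, -2], [0, 0, 3], [0, 0, 0]] is strictly upper-triangular, so N^3 = 0.
(I + N)^3 = I + 3·N + 3·N^2 = [[1, 9, 21], [0, 1, 9], [0, 0, 1]].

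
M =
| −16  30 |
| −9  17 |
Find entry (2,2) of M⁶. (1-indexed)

tr M = 1 and det M = −2, so the characteristic polynomial is λ² − (1)λ + (−2) with roots −1 and 2.
Eigenvectors give P = [[−2, −5], [−1, −3]] with P⁻¹ = [[−3, 5], [1, −2]], and M = P·diag(−1, 2)·P⁻¹.
Then M⁶ = P·diag(1, 64)·P⁻¹ = [[−2, −320], [−1, −192]] · [[−3, 5], [1, −2]] = [[−314, 630], [−189, 379]].

379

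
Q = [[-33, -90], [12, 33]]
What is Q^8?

tr Q = 0 and det Q = -9, so the characteristic polynomial is λ² − (0)λ + (-9) with roots 3 and -3.
Eigenvectors give P = [[-5, 3], [2, -1]] with P⁻¹ = [[1, 3], [2, 5]], and Q = P·diag(3, -3)·P⁻¹.
Then Q^8 = P·diag(6561, 6561)·P⁻¹ = [[-32805, 19683], [13122, -6561]] · [[1, 3], [2, 5]] = [[6561, 0], [0, 6561]].

[[6561, 0], [0, 6561]]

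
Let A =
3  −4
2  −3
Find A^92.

A² = I (check: tr A = 0 and det A = −1), so A^92 = I since 92 is even.

[[1, 0], [0, 1]]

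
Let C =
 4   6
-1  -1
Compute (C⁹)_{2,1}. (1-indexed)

tr C = 3 and det C = 2, so the characteristic polynomial is λ² − (3)λ + (2) with roots 1 and 2.
Eigenvectors give P = [[-2, 3], [1, -1]] with P⁻¹ = [[1, 3], [1, 2]], and C = P·diag(1, 2)·P⁻¹.
Then C⁹ = P·diag(1, 512)·P⁻¹ = [[-2, 1536], [1, -512]] · [[1, 3], [1, 2]] = [[1534, 3066], [-511, -1021]].

-511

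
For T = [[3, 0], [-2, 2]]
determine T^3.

[[27, 0], [-38, 8]]

T^2 = [[9, 0], [-10, 4]]
T^3 = [[27, 0], [-38, 8]]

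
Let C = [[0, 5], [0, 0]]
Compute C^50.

[[0, 0], [0, 0]]

C is strictly triangular, hence nilpotent: C^2 = 0, so C^50 = 0.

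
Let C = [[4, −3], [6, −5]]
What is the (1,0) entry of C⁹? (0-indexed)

tr C = −1 and det C = −2, so the characteristic polynomial is λ² − (−1)λ + (−2) with roots 1 and −2.
Eigenvectors give P = [[1, −1], [1, −2]] with P⁻¹ = [[2, −1], [1, −1]], and C = P·diag(1, −2)·P⁻¹.
Then C⁹ = P·diag(1, −512)·P⁻¹ = [[1, 512], [1, 1024]] · [[2, −1], [1, −1]] = [[514, −513], [1026, −1025]].

1026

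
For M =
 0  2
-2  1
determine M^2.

[[-4, 2], [-2, -3]]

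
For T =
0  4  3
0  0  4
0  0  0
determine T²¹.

[[0, 0, 0], [0, 0, 0], [0, 0, 0]]

T is strictly triangular, hence nilpotent: T³ = 0, so T²¹ = 0.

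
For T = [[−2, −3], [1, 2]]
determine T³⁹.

T² = I (check: tr T = 0 and det T = −1), so T³⁹ = T since 39 is odd.

[[−2, −3], [1, 2]]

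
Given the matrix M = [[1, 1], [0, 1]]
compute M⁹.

M = I + N where N = [[0, 1], [0, 0]] is strictly upper-triangular, so N² = 0.
(I + N)⁹ = I + 9·N = [[1, 9], [0, 1]].

[[1, 9], [0, 1]]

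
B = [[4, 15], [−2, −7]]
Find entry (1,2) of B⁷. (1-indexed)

1905

tr B = −3 and det B = 2, so the characteristic polynomial is λ² − (−3)λ + (2) with roots −2 and −1.
Eigenvectors give P = [[−5, 3], [2, −1]] with P⁻¹ = [[1, 3], [2, 5]], and B = P·diag(−2, −1)·P⁻¹.
Then B⁷ = P·diag(−128, −1)·P⁻¹ = [[640, −3], [−256, 1]] · [[1, 3], [2, 5]] = [[634, 1905], [−254, −763]].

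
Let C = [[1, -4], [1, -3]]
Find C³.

[[5, -12], [3, -7]]

C² = [[-3, 8], [-2, 5]]
C³ = [[5, -12], [3, -7]]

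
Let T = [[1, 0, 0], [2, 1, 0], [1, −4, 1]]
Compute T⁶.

T = I + N where N = [[0, 0, 0], [2, 0, 0], [1, −4, 0]] is strictly lower-triangular, so N³ = 0.
(I + N)⁶ = I + 6·N + 15·N² = [[1, 0, 0], [12, 1, 0], [−114, −24, 1]].

[[1, 0, 0], [12, 1, 0], [−114, −24, 1]]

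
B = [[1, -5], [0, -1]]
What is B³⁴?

[[1, 0], [0, 1]]

B² = I (check: tr B = 0 and det B = -1), so B³⁴ = I since 34 is even.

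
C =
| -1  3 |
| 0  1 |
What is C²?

[[1, 0], [0, 1]]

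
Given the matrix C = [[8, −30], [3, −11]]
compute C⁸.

tr C = −3 and det C = 2, so the characteristic polynomial is λ² − (−3)λ + (2) with roots −2 and −1.
Eigenvectors give P = [[3, 10], [1, 3]] with P⁻¹ = [[−3, 10], [1, −3]], and C = P·diag(−2, −1)·P⁻¹.
Then C⁸ = P·diag(256, 1)·P⁻¹ = [[768, 10], [256, 3]] · [[−3, 10], [1, −3]] = [[−2294, 7650], [−765, 2551]].

[[−2294, 7650], [−765, 2551]]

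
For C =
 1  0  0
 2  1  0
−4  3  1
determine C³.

[[1, 0, 0], [6, 1, 0], [6, 9, 1]]

C = I + N where N = [[0, 0, 0], [2, 0, 0], [−4, 3, 0]] is strictly lower-triangular, so N³ = 0.
(I + N)³ = I + 3·N + 3·N² = [[1, 0, 0], [6, 1, 0], [6, 9, 1]].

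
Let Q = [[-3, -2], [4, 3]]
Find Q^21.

[[-3, -2], [4, 3]]

Q² = I (check: tr Q = 0 and det Q = -1), so Q^21 = Q since 21 is odd.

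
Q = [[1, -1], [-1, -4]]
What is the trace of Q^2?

19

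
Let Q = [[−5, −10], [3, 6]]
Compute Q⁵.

[[−5, −10], [3, 6]]

Q² = Q (a projection; rank 1, trace 1), so Q⁵ = Q.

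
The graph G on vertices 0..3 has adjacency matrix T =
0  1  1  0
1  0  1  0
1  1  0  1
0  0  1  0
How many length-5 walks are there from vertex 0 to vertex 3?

The number of length-5 walks from vertex 0 to vertex 3 is entry (0,3) of T⁵, where T is the adjacency matrix.
T² = [[2, 1, 1, 1], [1, 2, 1, 1], [1, 1, 3, 0], [1, 1, 0, 1]]
T³ = [[2, 3, 4, 1], [3, 2, 4, 1], [4, 4, 2, 3], [1, 1, 3, 0]]
T⁴ = [[7, 6, 6, 4], [6, 7, 6, 4], [6, 6, 11, 2], [4, 4, 2, 3]]
T⁵ = [[12, 13, 17, 6], [13, 12, 17, 6], [17, 17, 14, 11], [6, 6, 11, 2]]

6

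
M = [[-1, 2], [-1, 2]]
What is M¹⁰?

M² = M (a projection; rank 1, trace 1), so M¹⁰ = M.

[[-1, 2], [-1, 2]]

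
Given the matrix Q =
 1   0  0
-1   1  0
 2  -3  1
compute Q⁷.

[[1, 0, 0], [-7, 1, 0], [77, -21, 1]]

Q = I + N where N = [[0, 0, 0], [-1, 0, 0], [2, -3, 0]] is strictly lower-triangular, so N³ = 0.
(I + N)⁷ = I + 7·N + 21·N² = [[1, 0, 0], [-7, 1, 0], [77, -21, 1]].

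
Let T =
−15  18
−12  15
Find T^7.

[[−10935, 13122], [−8748, 10935]]

tr T = 0 and det T = −9, so the characteristic polynomial is λ² − (0)λ + (−9) with roots 3 and −3.
Eigenvectors give P = [[1, 3], [1, 2]] with P⁻¹ = [[−2, 3], [1, −1]], and T = P·diag(3, −3)·P⁻¹.
Then T^7 = P·diag(2187, −2187)·P⁻¹ = [[2187, −6561], [2187, −4374]] · [[−2, 3], [1, −1]] = [[−10935, 13122], [−8748, 10935]].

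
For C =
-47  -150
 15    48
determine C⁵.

[[-2507, -8250], [825, 2718]]

tr C = 1 and det C = -6, so the characteristic polynomial is λ² − (1)λ + (-6) with roots 3 and -2.
Eigenvectors give P = [[-3, 10], [1, -3]] with P⁻¹ = [[3, 10], [1, 3]], and C = P·diag(3, -2)·P⁻¹.
Then C⁵ = P·diag(243, -32)·P⁻¹ = [[-729, -320], [243, 96]] · [[3, 10], [1, 3]] = [[-2507, -8250], [825, 2718]].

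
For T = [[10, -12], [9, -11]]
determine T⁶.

[[-188, 252], [-189, 253]]

tr T = -1 and det T = -2, so the characteristic polynomial is λ² − (-1)λ + (-2) with roots -2 and 1.
Eigenvectors give P = [[1, 4], [1, 3]] with P⁻¹ = [[-3, 4], [1, -1]], and T = P·diag(-2, 1)·P⁻¹.
Then T⁶ = P·diag(64, 1)·P⁻¹ = [[64, 4], [64, 3]] · [[-3, 4], [1, -1]] = [[-188, 252], [-189, 253]].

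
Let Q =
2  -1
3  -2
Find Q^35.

[[2, -1], [3, -2]]

Q² = I (check: tr Q = 0 and det Q = -1), so Q^35 = Q since 35 is odd.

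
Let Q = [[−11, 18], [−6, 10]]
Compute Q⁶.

[[253, −378], [126, −188]]

tr Q = −1 and det Q = −2, so the characteristic polynomial is λ² − (−1)λ + (−2) with roots −2 and 1.
Eigenvectors give P = [[2, −3], [1, −2]] with P⁻¹ = [[2, −3], [1, −2]], and Q = P·diag(−2, 1)·P⁻¹.
Then Q⁶ = P·diag(64, 1)·P⁻¹ = [[128, −3], [64, −2]] · [[2, −3], [1, −2]] = [[253, −378], [126, −188]].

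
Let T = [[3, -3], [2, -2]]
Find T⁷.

T² = T (a projection; rank 1, trace 1), so T⁷ = T.

[[3, -3], [2, -2]]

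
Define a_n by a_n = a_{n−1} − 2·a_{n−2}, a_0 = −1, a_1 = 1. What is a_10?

−45

With companion matrix T = [[1, −2], [1, 0]], [a_n, a_{n−1}]ᵀ = T·[a_{n−1}, a_{n−2}]ᵀ, so [a_10, a_9]ᵀ = T⁹·[a_1, a_0]ᵀ.
T⁹ = [[−11, 34], [−17, 6]], giving [a_10, a_9]ᵀ = [[−45], [−23]].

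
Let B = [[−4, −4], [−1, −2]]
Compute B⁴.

[[544, 672], [168, 208]]

B² = [[20, 24], [6, 8]]
B³ = [[−104, −128], [−32, −40]]
B⁴ = [[544, 672], [168, 208]]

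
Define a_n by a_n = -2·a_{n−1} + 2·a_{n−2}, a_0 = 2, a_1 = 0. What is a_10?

With companion matrix B = [[-2, 2], [1, 0]], [a_n, a_{n−1}]ᵀ = B·[a_{n−1}, a_{n−2}]ᵀ, so [a_10, a_9]ᵀ = B⁹·[a_1, a_0]ᵀ.
B⁹ = [[-6688, 4896], [2448, -1792]], giving [a_10, a_9]ᵀ = [[9792], [-3584]].

9792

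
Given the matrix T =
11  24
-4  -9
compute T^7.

[[6563, 13128], [-2188, -4377]]

tr T = 2 and det T = -3, so the characteristic polynomial is λ² − (2)λ + (-3) with roots -1 and 3.
Eigenvectors give P = [[2, 3], [-1, -1]] with P⁻¹ = [[-1, -3], [1, 2]], and T = P·diag(-1, 3)·P⁻¹.
Then T^7 = P·diag(-1, 2187)·P⁻¹ = [[-2, 6561], [1, -2187]] · [[-1, -3], [1, 2]] = [[6563, 13128], [-2188, -4377]].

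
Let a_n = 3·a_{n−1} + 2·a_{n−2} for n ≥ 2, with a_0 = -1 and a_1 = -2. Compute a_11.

-726628

With companion matrix A = [[3, 2], [1, 0]], [a_n, a_{n−1}]ᵀ = A·[a_{n−1}, a_{n−2}]ᵀ, so [a_11, a_10]ᵀ = A¹⁰·[a_1, a_0]ᵀ.
A¹⁰ = [[283667, 159294], [79647, 44726]], giving [a_11, a_10]ᵀ = [[-726628], [-204020]].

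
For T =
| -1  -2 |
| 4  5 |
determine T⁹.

tr T = 4 and det T = 3, so the characteristic polynomial is λ² − (4)λ + (3) with roots 1 and 3.
Eigenvectors give P = [[-1, -1], [1, 2]] with P⁻¹ = [[-2, -1], [1, 1]], and T = P·diag(1, 3)·P⁻¹.
Then T⁹ = P·diag(1, 19683)·P⁻¹ = [[-1, -19683], [1, 39366]] · [[-2, -1], [1, 1]] = [[-19681, -19682], [39364, 39365]].

[[-19681, -19682], [39364, 39365]]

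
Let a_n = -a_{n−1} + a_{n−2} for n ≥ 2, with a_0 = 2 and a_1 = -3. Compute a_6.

34

With companion matrix B = [[-1, 1], [1, 0]], [a_n, a_{n−1}]ᵀ = B·[a_{n−1}, a_{n−2}]ᵀ, so [a_6, a_5]ᵀ = B^5·[a_1, a_0]ᵀ.
B^5 = [[-8, 5], [5, -3]], giving [a_6, a_5]ᵀ = [[34], [-21]].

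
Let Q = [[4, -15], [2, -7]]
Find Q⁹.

tr Q = -3 and det Q = 2, so the characteristic polynomial is λ² − (-3)λ + (2) with roots -2 and -1.
Eigenvectors give P = [[-5, -3], [-2, -1]] with P⁻¹ = [[1, -3], [-2, 5]], and Q = P·diag(-2, -1)·P⁻¹.
Then Q⁹ = P·diag(-512, -1)·P⁻¹ = [[2560, 3], [1024, 1]] · [[1, -3], [-2, 5]] = [[2554, -7665], [1022, -3067]].

[[2554, -7665], [1022, -3067]]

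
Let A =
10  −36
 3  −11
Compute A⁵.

[[100, −396], [33, −131]]

tr A = −1 and det A = −2, so the characteristic polynomial is λ² − (−1)λ + (−2) with roots 1 and −2.
Eigenvectors give P = [[4, 3], [1, 1]] with P⁻¹ = [[1, −3], [−1, 4]], and A = P·diag(1, −2)·P⁻¹.
Then A⁵ = P·diag(1, −32)·P⁻¹ = [[4, −96], [1, −32]] · [[1, −3], [−1, 4]] = [[100, −396], [33, −131]].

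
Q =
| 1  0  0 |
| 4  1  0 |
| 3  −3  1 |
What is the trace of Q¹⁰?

3

Q = I + N where N = [[0, 0, 0], [4, 0, 0], [3, −3, 0]] is strictly lower-triangular, so N³ = 0.
(I + N)¹⁰ = I + 10·N + 45·N² = [[1, 0, 0], [40, 1, 0], [−510, −30, 1]].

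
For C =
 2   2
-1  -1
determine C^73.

C² = C (a projection; rank 1, trace 1), so C^73 = C.

[[2, 2], [-1, -1]]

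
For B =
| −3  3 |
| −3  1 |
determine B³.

B² = [[0, −6], [6, −8]]
B³ = [[18, −6], [6, 10]]

[[18, −6], [6, 10]]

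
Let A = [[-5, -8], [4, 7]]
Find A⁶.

tr A = 2 and det A = -3, so the characteristic polynomial is λ² − (2)λ + (-3) with roots -1 and 3.
Eigenvectors give P = [[-2, -1], [1, 1]] with P⁻¹ = [[-1, -1], [1, 2]], and A = P·diag(-1, 3)·P⁻¹.
Then A⁶ = P·diag(1, 729)·P⁻¹ = [[-2, -729], [1, 729]] · [[-1, -1], [1, 2]] = [[-727, -1456], [728, 1457]].

[[-727, -1456], [728, 1457]]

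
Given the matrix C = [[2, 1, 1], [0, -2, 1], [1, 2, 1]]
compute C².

[[5, 2, 4], [1, 6, -1], [3, -1, 4]]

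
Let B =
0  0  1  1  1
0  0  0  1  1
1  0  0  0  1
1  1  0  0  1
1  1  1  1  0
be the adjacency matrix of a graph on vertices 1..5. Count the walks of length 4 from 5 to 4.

19

The number of length-4 walks from vertex 5 to vertex 4 is entry (5,4) of B^4, where B is the adjacency matrix.
B^2 = [[3, 2, 1, 1, 2], [2, 2, 1, 1, 1], [1, 1, 2, 2, 1], [1, 1, 2, 3, 2], [2, 1, 1, 2, 4]]
B^3 = [[4, 3, 5, 7, 7], [3, 2, 3, 5, 6], [5, 3, 2, 3, 6], [7, 5, 3, 4, 7], [7, 6, 6, 7, 6]]
B^4 = [[19, 14, 11, 14, 19], [14, 11, 9, 11, 13], [11, 9, 11, 14, 13], [14, 11, 14, 19, 19], [19, 13, 13, 19, 26]]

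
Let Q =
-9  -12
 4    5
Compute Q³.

tr Q = -4 and det Q = 3, so the characteristic polynomial is λ² − (-4)λ + (3) with roots -3 and -1.
Eigenvectors give P = [[-2, 3], [1, -2]] with P⁻¹ = [[-2, -3], [-1, -2]], and Q = P·diag(-3, -1)·P⁻¹.
Then Q³ = P·diag(-27, -1)·P⁻¹ = [[54, -3], [-27, 2]] · [[-2, -3], [-1, -2]] = [[-105, -156], [52, 77]].

[[-105, -156], [52, 77]]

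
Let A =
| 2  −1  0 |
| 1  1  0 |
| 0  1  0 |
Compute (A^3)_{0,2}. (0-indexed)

0

A^2 = [[3, −3, 0], [3, 0, 0], [1, 1, 0]]
A^3 = [[3, −6, 0], [6, −3, 0], [3, 0, 0]]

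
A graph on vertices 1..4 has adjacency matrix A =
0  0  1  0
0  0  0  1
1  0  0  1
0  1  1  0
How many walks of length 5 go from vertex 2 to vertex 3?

0

The number of length-5 walks from vertex 2 to vertex 3 is entry (2,3) of A⁵, where A is the adjacency matrix.
A² = [[1, 0, 0, 1], [0, 1, 1, 0], [0, 1, 2, 0], [1, 0, 0, 2]]
A³ = [[0, 1, 2, 0], [1, 0, 0, 2], [2, 0, 0, 3], [0, 2, 3, 0]]
A⁴ = [[2, 0, 0, 3], [0, 2, 3, 0], [0, 3, 5, 0], [3, 0, 0, 5]]
A⁵ = [[0, 3, 5, 0], [3, 0, 0, 5], [5, 0, 0, 8], [0, 5, 8, 0]]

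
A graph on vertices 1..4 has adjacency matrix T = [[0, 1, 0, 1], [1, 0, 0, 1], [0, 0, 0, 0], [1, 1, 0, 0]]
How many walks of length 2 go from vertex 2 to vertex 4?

The number of length-2 walks from vertex 2 to vertex 4 is entry (2,4) of T^2, where T is the adjacency matrix.
T^2 = [[2, 1, 0, 1], [1, 2, 0, 1], [0, 0, 0, 0], [1, 1, 0, 2]]

1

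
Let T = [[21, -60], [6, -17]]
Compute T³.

[[261, -780], [78, -233]]

tr T = 4 and det T = 3, so the characteristic polynomial is λ² − (4)λ + (3) with roots 1 and 3.
Eigenvectors give P = [[3, -10], [1, -3]] with P⁻¹ = [[-3, 10], [-1, 3]], and T = P·diag(1, 3)·P⁻¹.
Then T³ = P·diag(1, 27)·P⁻¹ = [[3, -270], [1, -81]] · [[-3, 10], [-1, 3]] = [[261, -780], [78, -233]].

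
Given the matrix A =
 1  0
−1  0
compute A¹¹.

[[1, 0], [−1, 0]]

A² = A (a projection; rank 1, trace 1), so A¹¹ = A.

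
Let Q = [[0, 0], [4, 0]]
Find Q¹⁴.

Q is strictly triangular, hence nilpotent: Q² = 0, so Q¹⁴ = 0.

[[0, 0], [0, 0]]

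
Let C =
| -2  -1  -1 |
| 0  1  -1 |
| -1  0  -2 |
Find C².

[[5, 1, 5], [1, 1, 1], [4, 1, 5]]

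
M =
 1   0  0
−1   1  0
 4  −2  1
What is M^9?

[[1, 0, 0], [−9, 1, 0], [108, −18, 1]]

M = I + N where N = [[0, 0, 0], [−1, 0, 0], [4, −2, 0]] is strictly lower-triangular, so N^3 = 0.
(I + N)^9 = I + 9·N + 36·N^2 = [[1, 0, 0], [−9, 1, 0], [108, −18, 1]].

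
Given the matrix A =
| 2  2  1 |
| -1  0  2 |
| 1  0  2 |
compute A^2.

[[3, 4, 8], [0, -2, 3], [4, 2, 5]]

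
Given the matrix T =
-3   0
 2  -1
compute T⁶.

[[729, 0], [-728, 1]]

tr T = -4 and det T = 3, so the characteristic polynomial is λ² − (-4)λ + (3) with roots -1 and -3.
Eigenvectors give P = [[0, -1], [-1, 1]] with P⁻¹ = [[-1, -1], [-1, 0]], and T = P·diag(-1, -3)·P⁻¹.
Then T⁶ = P·diag(1, 729)·P⁻¹ = [[0, -729], [-1, 729]] · [[-1, -1], [-1, 0]] = [[729, 0], [-728, 1]].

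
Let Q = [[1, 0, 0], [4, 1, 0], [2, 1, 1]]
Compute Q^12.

Q = I + N where N = [[0, 0, 0], [4, 0, 0], [2, 1, 0]] is strictly lower-triangular, so N^3 = 0.
(I + N)^12 = I + 12·N + 66·N^2 = [[1, 0, 0], [48, 1, 0], [288, 12, 1]].

[[1, 0, 0], [48, 1, 0], [288, 12, 1]]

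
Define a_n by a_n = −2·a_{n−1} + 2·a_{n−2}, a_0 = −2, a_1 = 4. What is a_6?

−656

With companion matrix A = [[−2, 2], [1, 0]], [a_n, a_{n−1}]ᵀ = A·[a_{n−1}, a_{n−2}]ᵀ, so [a_6, a_5]ᵀ = A^5·[a_1, a_0]ᵀ.
A^5 = [[−120, 88], [44, −32]], giving [a_6, a_5]ᵀ = [[−656], [240]].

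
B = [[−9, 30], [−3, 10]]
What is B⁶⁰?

B² = B (a projection; rank 1, trace 1), so B⁶⁰ = B.

[[−9, 30], [−3, 10]]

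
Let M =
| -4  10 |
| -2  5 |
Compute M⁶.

[[-4, 10], [-2, 5]]

M² = M (a projection; rank 1, trace 1), so M⁶ = M.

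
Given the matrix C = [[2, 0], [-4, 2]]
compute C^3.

[[8, 0], [-48, 8]]

C^2 = [[4, 0], [-16, 4]]
C^3 = [[8, 0], [-48, 8]]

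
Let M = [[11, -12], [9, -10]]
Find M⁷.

tr M = 1 and det M = -2, so the characteristic polynomial is λ² − (1)λ + (-2) with roots -1 and 2.
Eigenvectors give P = [[-1, 4], [-1, 3]] with P⁻¹ = [[3, -4], [1, -1]], and M = P·diag(-1, 2)·P⁻¹.
Then M⁷ = P·diag(-1, 128)·P⁻¹ = [[1, 512], [1, 384]] · [[3, -4], [1, -1]] = [[515, -516], [387, -388]].

[[515, -516], [387, -388]]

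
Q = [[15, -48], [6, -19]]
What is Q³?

[[207, -624], [78, -235]]

tr Q = -4 and det Q = 3, so the characteristic polynomial is λ² − (-4)λ + (3) with roots -3 and -1.
Eigenvectors give P = [[8, 3], [3, 1]] with P⁻¹ = [[-1, 3], [3, -8]], and Q = P·diag(-3, -1)·P⁻¹.
Then Q³ = P·diag(-27, -1)·P⁻¹ = [[-216, -3], [-81, -1]] · [[-1, 3], [3, -8]] = [[207, -624], [78, -235]].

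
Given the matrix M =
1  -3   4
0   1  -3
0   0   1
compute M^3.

[[1, -9, 39], [0, 1, -9], [0, 0, 1]]

M = I + N where N = [[0, -3, 4], [0, 0, -3], [0, 0, 0]] is strictly upper-triangular, so N^3 = 0.
(I + N)^3 = I + 3·N + 3·N^2 = [[1, -9, 39], [0, 1, -9], [0, 0, 1]].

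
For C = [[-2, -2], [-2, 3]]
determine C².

[[8, -2], [-2, 13]]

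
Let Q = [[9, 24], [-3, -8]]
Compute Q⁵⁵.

Q² = Q (a projection; rank 1, trace 1), so Q⁵⁵ = Q.

[[9, 24], [-3, -8]]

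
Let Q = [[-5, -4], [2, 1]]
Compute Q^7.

tr Q = -4 and det Q = 3, so the characteristic polynomial is λ² − (-4)λ + (3) with roots -1 and -3.
Eigenvectors give P = [[-1, 2], [1, -1]] with P⁻¹ = [[1, 2], [1, 1]], and Q = P·diag(-1, -3)·P⁻¹.
Then Q^7 = P·diag(-1, -2187)·P⁻¹ = [[1, -4374], [-1, 2187]] · [[1, 2], [1, 1]] = [[-4373, -4372], [2186, 2185]].

[[-4373, -4372], [2186, 2185]]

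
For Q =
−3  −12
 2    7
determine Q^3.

[[−51, −156], [26, 79]]

tr Q = 4 and det Q = 3, so the characteristic polynomial is λ² − (4)λ + (3) with roots 3 and 1.
Eigenvectors give P = [[2, 3], [−1, −1]] with P⁻¹ = [[−1, −3], [1, 2]], and Q = P·diag(3, 1)·P⁻¹.
Then Q^3 = P·diag(27, 1)·P⁻¹ = [[54, 3], [−27, −1]] · [[−1, −3], [1, 2]] = [[−51, −156], [26, 79]].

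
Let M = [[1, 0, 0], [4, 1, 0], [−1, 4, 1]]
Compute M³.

M = I + N where N = [[0, 0, 0], [4, 0, 0], [−1, 4, 0]] is strictly lower-triangular, so N³ = 0.
(I + N)³ = I + 3·N + 3·N² = [[1, 0, 0], [12, 1, 0], [45, 12, 1]].

[[1, 0, 0], [12, 1, 0], [45, 12, 1]]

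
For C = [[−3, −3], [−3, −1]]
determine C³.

[[−90, −66], [−66, −46]]

C² = [[18, 12], [12, 10]]
C³ = [[−90, −66], [−66, −46]]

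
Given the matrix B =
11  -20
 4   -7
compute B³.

tr B = 4 and det B = 3, so the characteristic polynomial is λ² − (4)λ + (3) with roots 1 and 3.
Eigenvectors give P = [[2, 5], [1, 2]] with P⁻¹ = [[-2, 5], [1, -2]], and B = P·diag(1, 3)·P⁻¹.
Then B³ = P·diag(1, 27)·P⁻¹ = [[2, 135], [1, 54]] · [[-2, 5], [1, -2]] = [[131, -260], [52, -103]].

[[131, -260], [52, -103]]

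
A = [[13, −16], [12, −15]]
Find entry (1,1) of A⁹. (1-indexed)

tr A = −2 and det A = −3, so the characteristic polynomial is λ² − (−2)λ + (−3) with roots −3 and 1.
Eigenvectors give P = [[−1, 4], [−1, 3]] with P⁻¹ = [[3, −4], [1, −1]], and A = P·diag(−3, 1)·P⁻¹.
Then A⁹ = P·diag(−19683, 1)·P⁻¹ = [[19683, 4], [19683, 3]] · [[3, −4], [1, −1]] = [[59053, −78736], [59052, −78735]].

59053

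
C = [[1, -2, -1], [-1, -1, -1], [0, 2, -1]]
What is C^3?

[[5, 0, -3], [-1, 5, -4], [2, 6, 7]]

C^2 = [[3, -2, 2], [0, 1, 3], [-2, -4, -1]]
C^3 = [[5, 0, -3], [-1, 5, -4], [2, 6, 7]]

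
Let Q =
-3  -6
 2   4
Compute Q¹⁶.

[[-3, -6], [2, 4]]

Q² = Q (a projection; rank 1, trace 1), so Q¹⁶ = Q.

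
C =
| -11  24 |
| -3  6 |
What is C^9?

[[-173051, 460104], [-57513, 152856]]

tr C = -5 and det C = 6, so the characteristic polynomial is λ² − (-5)λ + (6) with roots -3 and -2.
Eigenvectors give P = [[3, -8], [1, -3]] with P⁻¹ = [[3, -8], [1, -3]], and C = P·diag(-3, -2)·P⁻¹.
Then C^9 = P·diag(-19683, -512)·P⁻¹ = [[-59049, 4096], [-19683, 1536]] · [[3, -8], [1, -3]] = [[-173051, 460104], [-57513, 152856]].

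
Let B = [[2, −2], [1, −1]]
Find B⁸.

B² = B (a projection; rank 1, trace 1), so B⁸ = B.

[[2, −2], [1, −1]]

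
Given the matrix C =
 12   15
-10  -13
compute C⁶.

[[-1266, -1995], [1330, 2059]]

tr C = -1 and det C = -6, so the characteristic polynomial is λ² − (-1)λ + (-6) with roots 2 and -3.
Eigenvectors give P = [[3, 1], [-2, -1]] with P⁻¹ = [[1, 1], [-2, -3]], and C = P·diag(2, -3)·P⁻¹.
Then C⁶ = P·diag(64, 729)·P⁻¹ = [[192, 729], [-128, -729]] · [[1, 1], [-2, -3]] = [[-1266, -1995], [1330, 2059]].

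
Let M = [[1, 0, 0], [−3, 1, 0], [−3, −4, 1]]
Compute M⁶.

M = I + N where N = [[0, 0, 0], [−3, 0, 0], [−3, −4, 0]] is strictly lower-triangular, so N³ = 0.
(I + N)⁶ = I + 6·N + 15·N² = [[1, 0, 0], [−18, 1, 0], [162, −24, 1]].

[[1, 0, 0], [−18, 1, 0], [162, −24, 1]]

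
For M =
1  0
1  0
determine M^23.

M² = M (a projection; rank 1, trace 1), so M^23 = M.

[[1, 0], [1, 0]]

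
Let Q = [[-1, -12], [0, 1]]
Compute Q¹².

[[1, 0], [0, 1]]

Q² = I (check: tr Q = 0 and det Q = -1), so Q¹² = I since 12 is even.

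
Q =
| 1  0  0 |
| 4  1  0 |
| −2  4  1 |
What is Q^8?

[[1, 0, 0], [32, 1, 0], [432, 32, 1]]

Q = I + N where N = [[0, 0, 0], [4, 0, 0], [−2, 4, 0]] is strictly lower-triangular, so N^3 = 0.
(I + N)^8 = I + 8·N + 28·N^2 = [[1, 0, 0], [32, 1, 0], [432, 32, 1]].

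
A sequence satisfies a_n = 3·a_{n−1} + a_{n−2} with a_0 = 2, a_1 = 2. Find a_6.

938

With companion matrix T = [[3, 1], [1, 0]], [a_n, a_{n−1}]ᵀ = T·[a_{n−1}, a_{n−2}]ᵀ, so [a_6, a_5]ᵀ = T⁵·[a_1, a_0]ᵀ.
T⁵ = [[360, 109], [109, 33]], giving [a_6, a_5]ᵀ = [[938], [284]].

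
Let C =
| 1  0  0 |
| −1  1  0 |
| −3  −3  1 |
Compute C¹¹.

C = I + N where N = [[0, 0, 0], [−1, 0, 0], [−3, −3, 0]] is strictly lower-triangular, so N³ = 0.
(I + N)¹¹ = I + 11·N + 55·N² = [[1, 0, 0], [−11, 1, 0], [132, −33, 1]].

[[1, 0, 0], [−11, 1, 0], [132, −33, 1]]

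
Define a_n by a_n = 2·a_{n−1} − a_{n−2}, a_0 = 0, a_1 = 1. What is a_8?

8

With companion matrix M = [[2, −1], [1, 0]], [a_n, a_{n−1}]ᵀ = M·[a_{n−1}, a_{n−2}]ᵀ, so [a_8, a_7]ᵀ = M⁷·[a_1, a_0]ᵀ.
M⁷ = [[8, −7], [7, −6]], giving [a_8, a_7]ᵀ = [[8], [7]].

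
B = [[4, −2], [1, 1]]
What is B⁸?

tr B = 5 and det B = 6, so the characteristic polynomial is λ² − (5)λ + (6) with roots 2 and 3.
Eigenvectors give P = [[1, 2], [1, 1]] with P⁻¹ = [[−1, 2], [1, −1]], and B = P·diag(2, 3)·P⁻¹.
Then B⁸ = P·diag(256, 6561)·P⁻¹ = [[256, 13122], [256, 6561]] · [[−1, 2], [1, −1]] = [[12866, −12610], [6305, −6049]].

[[12866, −12610], [6305, −6049]]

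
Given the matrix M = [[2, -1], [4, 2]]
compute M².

[[0, -4], [16, 0]]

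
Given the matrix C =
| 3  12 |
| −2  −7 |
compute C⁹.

[[39363, 118092], [−19682, −59047]]

tr C = −4 and det C = 3, so the characteristic polynomial is λ² − (−4)λ + (3) with roots −1 and −3.
Eigenvectors give P = [[3, −2], [−1, 1]] with P⁻¹ = [[1, 2], [1, 3]], and C = P·diag(−1, −3)·P⁻¹.
Then C⁹ = P·diag(−1, −19683)·P⁻¹ = [[−3, 39366], [1, −19683]] · [[1, 2], [1, 3]] = [[39363, 118092], [−19682, −59047]].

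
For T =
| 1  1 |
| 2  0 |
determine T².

[[3, 1], [2, 2]]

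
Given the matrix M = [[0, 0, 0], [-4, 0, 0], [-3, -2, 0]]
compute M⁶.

M is strictly triangular, hence nilpotent: M³ = 0, so M⁶ = 0.

[[0, 0, 0], [0, 0, 0], [0, 0, 0]]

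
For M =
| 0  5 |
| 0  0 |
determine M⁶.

M is strictly triangular, hence nilpotent: M² = 0, so M⁶ = 0.

[[0, 0], [0, 0]]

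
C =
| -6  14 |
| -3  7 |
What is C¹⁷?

C² = C (a projection; rank 1, trace 1), so C¹⁷ = C.

[[-6, 14], [-3, 7]]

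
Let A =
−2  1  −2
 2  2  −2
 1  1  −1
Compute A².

[[4, −2, 4], [−2, 4, −6], [−1, 2, −3]]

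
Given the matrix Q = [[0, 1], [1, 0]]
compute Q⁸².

[[1, 0], [0, 1]]

Q² = I (check: tr Q = 0 and det Q = -1), so Q⁸² = I since 82 is even.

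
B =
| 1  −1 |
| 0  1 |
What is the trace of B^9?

B = I + N where N = [[0, −1], [0, 0]] is strictly upper-triangular, so N^2 = 0.
(I + N)^9 = I + 9·N = [[1, −9], [0, 1]].

2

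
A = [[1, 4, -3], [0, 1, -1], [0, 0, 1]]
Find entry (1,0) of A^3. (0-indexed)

A = I + N where N = [[0, 4, -3], [0, 0, -1], [0, 0, 0]] is strictly upper-triangular, so N^3 = 0.
(I + N)^3 = I + 3·N + 3·N^2 = [[1, 12, -21], [0, 1, -3], [0, 0, 1]].

0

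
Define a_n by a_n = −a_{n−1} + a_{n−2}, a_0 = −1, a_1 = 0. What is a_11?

With companion matrix T = [[−1, 1], [1, 0]], [a_n, a_{n−1}]ᵀ = T·[a_{n−1}, a_{n−2}]ᵀ, so [a_11, a_10]ᵀ = T¹⁰·[a_1, a_0]ᵀ.
T¹⁰ = [[89, −55], [−55, 34]], giving [a_11, a_10]ᵀ = [[55], [−34]].

55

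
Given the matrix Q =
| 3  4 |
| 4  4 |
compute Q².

[[25, 28], [28, 32]]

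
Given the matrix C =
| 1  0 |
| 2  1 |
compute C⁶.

C = I + N where N = [[0, 0], [2, 0]] is strictly lower-triangular, so N² = 0.
(I + N)⁶ = I + 6·N = [[1, 0], [12, 1]].

[[1, 0], [12, 1]]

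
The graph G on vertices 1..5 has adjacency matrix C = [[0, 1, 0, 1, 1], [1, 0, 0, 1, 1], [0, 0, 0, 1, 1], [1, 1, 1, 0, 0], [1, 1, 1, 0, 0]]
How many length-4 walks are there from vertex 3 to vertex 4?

4

The number of length-4 walks from vertex 3 to vertex 4 is entry (3,4) of C⁴, where C is the adjacency matrix.
C² = [[3, 2, 2, 1, 1], [2, 3, 2, 1, 1], [2, 2, 2, 0, 0], [1, 1, 0, 3, 3], [1, 1, 0, 3, 3]]
C³ = [[4, 5, 2, 7, 7], [5, 4, 2, 7, 7], [2, 2, 0, 6, 6], [7, 7, 6, 2, 2], [7, 7, 6, 2, 2]]
C⁴ = [[19, 18, 14, 11, 11], [18, 19, 14, 11, 11], [14, 14, 12, 4, 4], [11, 11, 4, 20, 20], [11, 11, 4, 20, 20]]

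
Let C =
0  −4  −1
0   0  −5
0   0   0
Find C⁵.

[[0, 0, 0], [0, 0, 0], [0, 0, 0]]

C is strictly triangular, hence nilpotent: C³ = 0, so C⁵ = 0.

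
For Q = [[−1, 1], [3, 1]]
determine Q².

[[4, 0], [0, 4]]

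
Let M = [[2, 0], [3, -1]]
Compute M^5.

[[32, 0], [33, -1]]

tr M = 1 and det M = -2, so the characteristic polynomial is λ² − (1)λ + (-2) with roots -1 and 2.
Eigenvectors give P = [[0, 1], [1, 1]] with P⁻¹ = [[-1, 1], [1, 0]], and M = P·diag(-1, 2)·P⁻¹.
Then M^5 = P·diag(-1, 32)·P⁻¹ = [[0, 32], [-1, 32]] · [[-1, 1], [1, 0]] = [[32, 0], [33, -1]].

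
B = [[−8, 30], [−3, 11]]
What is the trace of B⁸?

tr B = 3 and det B = 2, so the characteristic polynomial is λ² − (3)λ + (2) with roots 2 and 1.
Eigenvectors give P = [[3, −10], [1, −3]] with P⁻¹ = [[−3, 10], [−1, 3]], and B = P·diag(2, 1)·P⁻¹.
Then B⁸ = P·diag(256, 1)·P⁻¹ = [[768, −10], [256, −3]] · [[−3, 10], [−1, 3]] = [[−2294, 7650], [−765, 2551]].

257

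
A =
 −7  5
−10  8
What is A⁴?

[[−49, 65], [−130, 146]]

tr A = 1 and det A = −6, so the characteristic polynomial is λ² − (1)λ + (−6) with roots 3 and −2.
Eigenvectors give P = [[1, 1], [2, 1]] with P⁻¹ = [[−1, 1], [2, −1]], and A = P·diag(3, −2)·P⁻¹.
Then A⁴ = P·diag(81, 16)·P⁻¹ = [[81, 16], [162, 16]] · [[−1, 1], [2, −1]] = [[−49, 65], [−130, 146]].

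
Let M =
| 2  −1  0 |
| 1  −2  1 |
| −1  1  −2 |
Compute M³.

M² = [[3, 0, −1], [−1, 4, −4], [1, −3, 5]]
M³ = [[7, −4, 2], [6, −11, 12], [−6, 10, −13]]

[[7, −4, 2], [6, −11, 12], [−6, 10, −13]]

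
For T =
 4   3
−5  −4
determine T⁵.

T² = I (check: tr T = 0 and det T = −1), so T⁵ = T since 5 is odd.

[[4, 3], [−5, −4]]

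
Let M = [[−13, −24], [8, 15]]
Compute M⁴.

tr M = 2 and det M = −3, so the characteristic polynomial is λ² − (2)λ + (−3) with roots −1 and 3.
Eigenvectors give P = [[−2, 3], [1, −2]] with P⁻¹ = [[−2, −3], [−1, −2]], and M = P·diag(−1, 3)·P⁻¹.
Then M⁴ = P·diag(1, 81)·P⁻¹ = [[−2, 243], [1, −162]] · [[−2, −3], [−1, −2]] = [[−239, −480], [160, 321]].

[[−239, −480], [160, 321]]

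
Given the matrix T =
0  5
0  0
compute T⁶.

[[0, 0], [0, 0]]

T is strictly triangular, hence nilpotent: T² = 0, so T⁶ = 0.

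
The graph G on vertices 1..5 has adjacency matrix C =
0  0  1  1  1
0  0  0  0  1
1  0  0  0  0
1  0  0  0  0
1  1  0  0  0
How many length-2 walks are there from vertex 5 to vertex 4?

The number of length-2 walks from vertex 5 to vertex 4 is entry (5,4) of C², where C is the adjacency matrix.
C² = [[3, 1, 0, 0, 0], [1, 1, 0, 0, 0], [0, 0, 1, 1, 1], [0, 0, 1, 1, 1], [0, 0, 1, 1, 2]]

1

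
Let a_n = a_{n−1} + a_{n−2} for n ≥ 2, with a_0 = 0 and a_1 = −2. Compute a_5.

With companion matrix T = [[1, 1], [1, 0]], [a_n, a_{n−1}]ᵀ = T·[a_{n−1}, a_{n−2}]ᵀ, so [a_5, a_4]ᵀ = T⁴·[a_1, a_0]ᵀ.
T⁴ = [[5, 3], [3, 2]], giving [a_5, a_4]ᵀ = [[−10], [−6]].

−10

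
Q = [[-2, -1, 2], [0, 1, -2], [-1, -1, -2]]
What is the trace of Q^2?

9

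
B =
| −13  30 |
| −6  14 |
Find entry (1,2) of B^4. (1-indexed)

150

tr B = 1 and det B = −2, so the characteristic polynomial is λ² − (1)λ + (−2) with roots −1 and 2.
Eigenvectors give P = [[5, 2], [2, 1]] with P⁻¹ = [[1, −2], [−2, 5]], and B = P·diag(−1, 2)·P⁻¹.
Then B^4 = P·diag(1, 16)·P⁻¹ = [[5, 32], [2, 16]] · [[1, −2], [−2, 5]] = [[−59, 150], [−30, 76]].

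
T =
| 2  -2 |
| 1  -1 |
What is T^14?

[[2, -2], [1, -1]]

T² = T (a projection; rank 1, trace 1), so T^14 = T.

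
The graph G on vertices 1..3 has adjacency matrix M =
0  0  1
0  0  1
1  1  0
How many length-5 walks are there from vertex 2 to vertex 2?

The number of length-5 walks from vertex 2 to vertex 2 is entry (2,2) of M^5, where M is the adjacency matrix.
M^2 = [[1, 1, 0], [1, 1, 0], [0, 0, 2]]
M^3 = [[0, 0, 2], [0, 0, 2], [2, 2, 0]]
M^4 = [[2, 2, 0], [2, 2, 0], [0, 0, 4]]
M^5 = [[0, 0, 4], [0, 0, 4], [4, 4, 0]]

0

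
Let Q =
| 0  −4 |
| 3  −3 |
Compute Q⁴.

[[36, −180], [135, −99]]

Q² = [[−12, 12], [−9, −3]]
Q³ = [[36, 12], [−9, 45]]
Q⁴ = [[36, −180], [135, −99]]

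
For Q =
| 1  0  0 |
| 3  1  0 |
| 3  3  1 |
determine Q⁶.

Q = I + N where N = [[0, 0, 0], [3, 0, 0], [3, 3, 0]] is strictly lower-triangular, so N³ = 0.
(I + N)⁶ = I + 6·N + 15·N² = [[1, 0, 0], [18, 1, 0], [153, 18, 1]].

[[1, 0, 0], [18, 1, 0], [153, 18, 1]]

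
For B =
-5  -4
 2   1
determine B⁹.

[[-39365, -39364], [19682, 19681]]

tr B = -4 and det B = 3, so the characteristic polynomial is λ² − (-4)λ + (3) with roots -3 and -1.
Eigenvectors give P = [[-2, 1], [1, -1]] with P⁻¹ = [[-1, -1], [-1, -2]], and B = P·diag(-3, -1)·P⁻¹.
Then B⁹ = P·diag(-19683, -1)·P⁻¹ = [[39366, -1], [-19683, 1]] · [[-1, -1], [-1, -2]] = [[-39365, -39364], [19682, 19681]].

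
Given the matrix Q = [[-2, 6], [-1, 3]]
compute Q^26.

Q² = Q (a projection; rank 1, trace 1), so Q^26 = Q.

[[-2, 6], [-1, 3]]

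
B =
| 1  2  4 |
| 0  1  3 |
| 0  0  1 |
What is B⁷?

B = I + N where N = [[0, 2, 4], [0, 0, 3], [0, 0, 0]] is strictly upper-triangular, so N³ = 0.
(I + N)⁷ = I + 7·N + 21·N² = [[1, 14, 154], [0, 1, 21], [0, 0, 1]].

[[1, 14, 154], [0, 1, 21], [0, 0, 1]]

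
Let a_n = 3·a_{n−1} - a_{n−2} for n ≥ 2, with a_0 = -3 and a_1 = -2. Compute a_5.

With companion matrix M = [[3, -1], [1, 0]], [a_n, a_{n−1}]ᵀ = M·[a_{n−1}, a_{n−2}]ᵀ, so [a_5, a_4]ᵀ = M⁴·[a_1, a_0]ᵀ.
M⁴ = [[55, -21], [21, -8]], giving [a_5, a_4]ᵀ = [[-47], [-18]].

-47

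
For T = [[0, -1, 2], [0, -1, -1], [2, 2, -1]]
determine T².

[[4, 5, -1], [-2, -1, 2], [-2, -6, 3]]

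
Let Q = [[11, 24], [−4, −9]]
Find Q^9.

tr Q = 2 and det Q = −3, so the characteristic polynomial is λ² − (2)λ + (−3) with roots −1 and 3.
Eigenvectors give P = [[2, 3], [−1, −1]] with P⁻¹ = [[−1, −3], [1, 2]], and Q = P·diag(−1, 3)·P⁻¹.
Then Q^9 = P·diag(−1, 19683)·P⁻¹ = [[−2, 59049], [1, −19683]] · [[−1, −3], [1, 2]] = [[59051, 118104], [−19684, −39369]].

[[59051, 118104], [−19684, −39369]]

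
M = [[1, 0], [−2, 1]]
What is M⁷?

M = I + N where N = [[0, 0], [−2, 0]] is strictly lower-triangular, so N² = 0.
(I + N)⁷ = I + 7·N = [[1, 0], [−14, 1]].

[[1, 0], [−14, 1]]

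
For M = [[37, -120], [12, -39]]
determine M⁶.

[[-6551, 21840], [-2184, 7281]]

tr M = -2 and det M = -3, so the characteristic polynomial is λ² − (-2)λ + (-3) with roots 1 and -3.
Eigenvectors give P = [[10, 3], [3, 1]] with P⁻¹ = [[1, -3], [-3, 10]], and M = P·diag(1, -3)·P⁻¹.
Then M⁶ = P·diag(1, 729)·P⁻¹ = [[10, 2187], [3, 729]] · [[1, -3], [-3, 10]] = [[-6551, 21840], [-2184, 7281]].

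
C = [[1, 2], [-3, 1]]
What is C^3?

C^2 = [[-5, 4], [-6, -5]]
C^3 = [[-17, -6], [9, -17]]

[[-17, -6], [9, -17]]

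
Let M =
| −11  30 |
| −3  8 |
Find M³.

[[−71, 210], [−21, 62]]

tr M = −3 and det M = 2, so the characteristic polynomial is λ² − (−3)λ + (2) with roots −2 and −1.
Eigenvectors give P = [[10, 3], [3, 1]] with P⁻¹ = [[1, −3], [−3, 10]], and M = P·diag(−2, −1)·P⁻¹.
Then M³ = P·diag(−8, −1)·P⁻¹ = [[−80, −3], [−24, −1]] · [[1, −3], [−3, 10]] = [[−71, 210], [−21, 62]].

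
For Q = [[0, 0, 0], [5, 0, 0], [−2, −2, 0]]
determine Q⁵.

[[0, 0, 0], [0, 0, 0], [0, 0, 0]]

Q is strictly triangular, hence nilpotent: Q³ = 0, so Q⁵ = 0.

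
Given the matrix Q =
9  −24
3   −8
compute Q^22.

[[9, −24], [3, −8]]

Q² = Q (a projection; rank 1, trace 1), so Q^22 = Q.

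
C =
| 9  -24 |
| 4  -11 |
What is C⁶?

tr C = -2 and det C = -3, so the characteristic polynomial is λ² − (-2)λ + (-3) with roots 1 and -3.
Eigenvectors give P = [[-3, -2], [-1, -1]] with P⁻¹ = [[-1, 2], [1, -3]], and C = P·diag(1, -3)·P⁻¹.
Then C⁶ = P·diag(1, 729)·P⁻¹ = [[-3, -1458], [-1, -729]] · [[-1, 2], [1, -3]] = [[-1455, 4368], [-728, 2185]].

[[-1455, 4368], [-728, 2185]]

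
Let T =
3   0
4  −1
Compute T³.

[[27, 0], [28, −1]]

tr T = 2 and det T = −3, so the characteristic polynomial is λ² − (2)λ + (−3) with roots −1 and 3.
Eigenvectors give P = [[0, 1], [−1, 1]] with P⁻¹ = [[1, −1], [1, 0]], and T = P·diag(−1, 3)·P⁻¹.
Then T³ = P·diag(−1, 27)·P⁻¹ = [[0, 27], [1, 27]] · [[1, −1], [1, 0]] = [[27, 0], [28, −1]].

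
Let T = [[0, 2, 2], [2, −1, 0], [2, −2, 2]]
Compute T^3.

T^2 = [[8, −6, 4], [−2, 5, 4], [0, 2, 8]]
T^3 = [[−4, 14, 24], [18, −17, 4], [20, −18, 16]]

[[−4, 14, 24], [18, −17, 4], [20, −18, 16]]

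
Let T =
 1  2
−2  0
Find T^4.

[[5, −14], [14, 12]]

T^2 = [[−3, 2], [−2, −4]]
T^3 = [[−7, −6], [6, −4]]
T^4 = [[5, −14], [14, 12]]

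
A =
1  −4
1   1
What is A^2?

[[−3, −8], [2, −3]]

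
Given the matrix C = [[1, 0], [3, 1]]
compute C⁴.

C = I + N where N = [[0, 0], [3, 0]] is strictly lower-triangular, so N² = 0.
(I + N)⁴ = I + 4·N = [[1, 0], [12, 1]].

[[1, 0], [12, 1]]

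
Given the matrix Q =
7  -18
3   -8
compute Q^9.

tr Q = -1 and det Q = -2, so the characteristic polynomial is λ² − (-1)λ + (-2) with roots -2 and 1.
Eigenvectors give P = [[2, 3], [1, 1]] with P⁻¹ = [[-1, 3], [1, -2]], and Q = P·diag(-2, 1)·P⁻¹.
Then Q^9 = P·diag(-512, 1)·P⁻¹ = [[-1024, 3], [-512, 1]] · [[-1, 3], [1, -2]] = [[1027, -3078], [513, -1538]].

[[1027, -3078], [513, -1538]]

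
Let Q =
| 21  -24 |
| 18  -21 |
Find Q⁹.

tr Q = 0 and det Q = -9, so the characteristic polynomial is λ² − (0)λ + (-9) with roots -3 and 3.
Eigenvectors give P = [[1, 4], [1, 3]] with P⁻¹ = [[-3, 4], [1, -1]], and Q = P·diag(-3, 3)·P⁻¹.
Then Q⁹ = P·diag(-19683, 19683)·P⁻¹ = [[-19683, 78732], [-19683, 59049]] · [[-3, 4], [1, -1]] = [[137781, -157464], [118098, -137781]].

[[137781, -157464], [118098, -137781]]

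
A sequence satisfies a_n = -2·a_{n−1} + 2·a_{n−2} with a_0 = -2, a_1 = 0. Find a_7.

480

With companion matrix A = [[-2, 2], [1, 0]], [a_n, a_{n−1}]ᵀ = A·[a_{n−1}, a_{n−2}]ᵀ, so [a_7, a_6]ᵀ = A⁶·[a_1, a_0]ᵀ.
A⁶ = [[328, -240], [-120, 88]], giving [a_7, a_6]ᵀ = [[480], [-176]].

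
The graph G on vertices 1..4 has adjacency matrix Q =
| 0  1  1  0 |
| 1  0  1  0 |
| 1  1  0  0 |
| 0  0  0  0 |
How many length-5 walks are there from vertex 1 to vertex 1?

The number of length-5 walks from vertex 1 to vertex 1 is entry (1,1) of Q^5, where Q is the adjacency matrix.
Q^2 = [[2, 1, 1, 0], [1, 2, 1, 0], [1, 1, 2, 0], [0, 0, 0, 0]]
Q^3 = [[2, 3, 3, 0], [3, 2, 3, 0], [3, 3, 2, 0], [0, 0, 0, 0]]
Q^4 = [[6, 5, 5, 0], [5, 6, 5, 0], [5, 5, 6, 0], [0, 0, 0, 0]]
Q^5 = [[10, 11, 11, 0], [11, 10, 11, 0], [11, 11, 10, 0], [0, 0, 0, 0]]

10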